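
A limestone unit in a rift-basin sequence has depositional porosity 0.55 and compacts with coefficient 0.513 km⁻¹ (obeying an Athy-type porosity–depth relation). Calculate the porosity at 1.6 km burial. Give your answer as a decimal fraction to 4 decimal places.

n = n₀·exp(−c·d) = 0.55 × exp(−0.513 × 1.6) = 0.55 × exp(−0.8208)
  = 0.55 × 0.4401 = 0.2420

0.2420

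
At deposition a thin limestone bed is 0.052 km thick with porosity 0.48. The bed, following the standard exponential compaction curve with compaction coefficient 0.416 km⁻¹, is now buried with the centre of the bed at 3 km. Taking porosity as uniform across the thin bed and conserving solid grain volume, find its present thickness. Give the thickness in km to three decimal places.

Porosity at 3 km: φ = 0.48·exp(−0.416×3) = 0.1378
Solid-volume conservation: h(1−φ) = h₀(1−φ₀) ⇒ h = h₀·(1−φ₀)/(1−φ)
h = 0.052 × (1 − 0.48)/(1 − 0.1378) = 0.052 × 0.6031 = 0.0314 km

0.031 km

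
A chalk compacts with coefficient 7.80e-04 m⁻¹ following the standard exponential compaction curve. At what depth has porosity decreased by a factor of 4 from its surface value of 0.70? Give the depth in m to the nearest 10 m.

1780 m

Working in km (1 km = 1000 m; k in km⁻¹ = k in m⁻¹ × 1000):
φ/φ₀ = 1/4 ⇒ exp(−k·z) = 1/4 ⇒ z = ln(4) / k
z = 1.3863 / 0.78 = 1.777 km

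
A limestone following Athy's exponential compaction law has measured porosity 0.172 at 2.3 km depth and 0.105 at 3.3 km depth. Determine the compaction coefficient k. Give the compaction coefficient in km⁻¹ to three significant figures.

Athy: φ(Z) = φ₀ e^(−kZ) ⇒ φ₁/φ₂ = e^{k(Z₂−Z₁)} ⇒ k = ln(φ₁/φ₂)/(Z₂−Z₁)
k = ln(0.172/0.105) / (3.3 − 2.3) = ln(1.638) / 1 = 0.4935 / 1 = 0.4935 km⁻¹

0.494 km⁻¹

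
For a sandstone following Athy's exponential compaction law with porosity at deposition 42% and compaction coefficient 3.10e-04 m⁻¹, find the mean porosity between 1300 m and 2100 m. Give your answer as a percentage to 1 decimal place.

Working in km (1 km = 1000 m; β in km⁻¹ = β in m⁻¹ × 1000):
⟨phi⟩ = (1/(d₂−d₁)) ∫ phi₀ e^(−βd) dd = phi₀·(e^(−β·d₁) − e^(−β·d₂)) / (β·(d₂−d₁))
e^(−0.31×1.3) = 0.6683; e^(−0.31×2.1) = 0.5215
⟨phi⟩ = 0.42 × (0.6683 − 0.5215) / (0.31 × 0.8) = 0.42 × 0.5919 = 0.2486

24.9%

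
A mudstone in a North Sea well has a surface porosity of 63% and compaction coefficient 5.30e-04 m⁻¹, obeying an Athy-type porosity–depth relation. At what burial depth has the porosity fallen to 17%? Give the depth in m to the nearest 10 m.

Working in km (1 km = 1000 m; k in km⁻¹ = k in m⁻¹ × 1000):
Invert Athy's law: z = ln(φ₀/φ) / k
z = ln(0.63/0.17) / 0.53 = ln(3.706) / 0.53 = 1.3099 / 0.53 = 2.472 km

2470 m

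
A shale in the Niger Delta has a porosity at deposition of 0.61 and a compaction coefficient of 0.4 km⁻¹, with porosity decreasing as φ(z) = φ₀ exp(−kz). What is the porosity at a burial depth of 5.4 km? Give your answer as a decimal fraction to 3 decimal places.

φ = φ₀·exp(−k·z) = 0.61 × exp(−0.4 × 5.4) = 0.61 × exp(−2.16)
  = 0.61 × 0.1153 = 0.0703

0.070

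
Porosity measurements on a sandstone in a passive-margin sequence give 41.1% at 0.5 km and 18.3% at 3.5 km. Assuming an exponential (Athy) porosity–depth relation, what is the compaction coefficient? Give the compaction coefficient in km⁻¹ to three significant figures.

0.270 km⁻¹

Athy: n(z) = n₀ e^(−cz) ⇒ n₁/n₂ = e^{c(z₂−z₁)} ⇒ c = ln(n₁/n₂)/(z₂−z₁)
c = ln(0.411/0.183) / (3.5 − 0.5) = ln(2.246) / 3 = 0.8091 / 3 = 0.2697 km⁻¹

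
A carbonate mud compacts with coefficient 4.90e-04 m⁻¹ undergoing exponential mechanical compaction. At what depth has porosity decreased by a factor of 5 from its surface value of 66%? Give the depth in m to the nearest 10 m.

Working in km (1 km = 1000 m; c in km⁻¹ = c in m⁻¹ × 1000):
phi/phi₀ = 1/5 ⇒ exp(−c·d) = 1/5 ⇒ d = ln(5) / c
d = 1.6094 / 0.49 = 3.285 km

3280 m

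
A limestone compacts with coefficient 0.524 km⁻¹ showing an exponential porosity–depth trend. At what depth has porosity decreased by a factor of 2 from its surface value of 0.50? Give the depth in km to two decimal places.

φ/φ₀ = 1/2 ⇒ exp(−k·Z) = 1/2 ⇒ Z = ln(2) / k
Z = 0.6931 / 0.524 = 1.323 km

1.32 km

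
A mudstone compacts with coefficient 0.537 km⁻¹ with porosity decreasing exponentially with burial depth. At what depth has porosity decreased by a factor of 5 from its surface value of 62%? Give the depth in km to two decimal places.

φ/φ₀ = 1/5 ⇒ exp(−β·d) = 1/5 ⇒ d = ln(5) / β
d = 1.6094 / 0.537 = 2.997 km

3.00 km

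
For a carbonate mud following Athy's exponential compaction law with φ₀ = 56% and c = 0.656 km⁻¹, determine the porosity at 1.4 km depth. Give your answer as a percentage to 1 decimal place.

φ = φ₀·exp(−c·z) = 0.56 × exp(−0.656 × 1.4) = 0.56 × exp(−0.9184)
  = 0.56 × 0.3992 = 0.2235

22.4%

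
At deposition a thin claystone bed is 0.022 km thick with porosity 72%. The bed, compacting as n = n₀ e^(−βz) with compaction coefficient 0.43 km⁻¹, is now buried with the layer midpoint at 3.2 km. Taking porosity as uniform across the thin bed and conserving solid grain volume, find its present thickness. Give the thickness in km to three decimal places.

0.008 km

Porosity at 3.2 km: n = 0.72·exp(−0.43×3.2) = 0.1819
Solid-volume conservation: h(1−n) = h₀(1−n₀) ⇒ h = h₀·(1−n₀)/(1−n)
h = 0.022 × (1 − 0.72)/(1 − 0.1819) = 0.022 × 0.3422 = 0.0075 km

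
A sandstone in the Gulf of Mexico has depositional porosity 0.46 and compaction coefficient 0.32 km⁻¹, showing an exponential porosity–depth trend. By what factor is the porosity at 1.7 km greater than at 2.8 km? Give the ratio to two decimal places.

1.42

phi(d₁)/phi(d₂) = e^(−k·d₁)/e^(−k·d₂) = e^{k(d₂−d₁)}
= exp(0.32 × 1.1) = exp(0.352) = 1.4219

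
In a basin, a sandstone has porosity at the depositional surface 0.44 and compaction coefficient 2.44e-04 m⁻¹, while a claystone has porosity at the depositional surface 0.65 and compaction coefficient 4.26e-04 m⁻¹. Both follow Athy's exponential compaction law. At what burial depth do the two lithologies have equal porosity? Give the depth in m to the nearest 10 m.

Working in km (1 km = 1000 m; k in km⁻¹ = k in m⁻¹ × 1000):
Set n₀ₐ e^(−kₐd) = n₀ᵦ e^(−kᵦd) ⇒ ln(n₀ₐ/n₀ᵦ) = (kₐ − kᵦ)·d
d = ln(0.44/0.65) / (0.244 − 0.426) = -0.3902 / -0.182 = 2.144 km

2140 m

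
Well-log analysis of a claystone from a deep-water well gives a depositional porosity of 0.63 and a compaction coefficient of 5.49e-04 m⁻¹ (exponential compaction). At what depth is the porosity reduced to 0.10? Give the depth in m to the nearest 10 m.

Working in km (1 km = 1000 m; c in km⁻¹ = c in m⁻¹ × 1000):
Invert Athy's law: Z = ln(phi₀/phi) / c
Z = ln(0.63/0.1) / 0.549 = ln(6.3) / 0.549 = 1.8405 / 0.549 = 3.353 km

3350 m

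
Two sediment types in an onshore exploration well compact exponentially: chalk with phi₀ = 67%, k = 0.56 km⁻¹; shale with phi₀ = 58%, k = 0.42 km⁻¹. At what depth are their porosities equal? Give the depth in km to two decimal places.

Set phi₀ₐ e^(−kₐd) = phi₀ᵦ e^(−kᵦd) ⇒ ln(phi₀ₐ/phi₀ᵦ) = (kₐ − kᵦ)·d
d = ln(0.67/0.58) / (0.56 − 0.42) = 0.1442 / 0.14 = 1.030 km

1.03 km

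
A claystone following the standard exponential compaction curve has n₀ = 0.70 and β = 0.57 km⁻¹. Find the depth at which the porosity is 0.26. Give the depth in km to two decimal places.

1.74 km

Invert Athy's law: d = ln(n₀/n) / β
d = ln(0.7/0.26) / 0.57 = ln(2.692) / 0.57 = 0.9904 / 0.57 = 1.738 km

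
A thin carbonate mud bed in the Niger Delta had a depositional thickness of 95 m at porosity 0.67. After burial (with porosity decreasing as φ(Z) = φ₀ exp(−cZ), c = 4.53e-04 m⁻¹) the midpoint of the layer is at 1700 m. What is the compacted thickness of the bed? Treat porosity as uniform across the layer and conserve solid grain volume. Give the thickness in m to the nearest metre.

45 m

Working in km (1 km = 1000 m; c in km⁻¹ = c in m⁻¹ × 1000):
Porosity at 1.7 km: φ = 0.67·exp(−0.453×1.7) = 0.3102
Solid-volume conservation: h(1−φ) = h₀(1−φ₀) ⇒ h = h₀·(1−φ₀)/(1−φ)
h = 0.095 × (1 − 0.67)/(1 − 0.3102) = 0.095 × 0.4784 = 0.0454 km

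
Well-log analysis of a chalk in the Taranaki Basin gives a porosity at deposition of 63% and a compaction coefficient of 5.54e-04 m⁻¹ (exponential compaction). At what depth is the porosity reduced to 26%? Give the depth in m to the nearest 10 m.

Working in km (1 km = 1000 m; k in km⁻¹ = k in m⁻¹ × 1000):
Invert Athy's law: d = ln(n₀/n) / k
d = ln(0.63/0.26) / 0.554 = ln(2.423) / 0.554 = 0.8850 / 0.554 = 1.598 km

1600 m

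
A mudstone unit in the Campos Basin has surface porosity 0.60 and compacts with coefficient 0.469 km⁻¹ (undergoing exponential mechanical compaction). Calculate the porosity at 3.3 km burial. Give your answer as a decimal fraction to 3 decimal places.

0.128

n = n₀·exp(−k·Z) = 0.6 × exp(−0.469 × 3.3) = 0.6 × exp(−1.548)
  = 0.6 × 0.2127 = 0.1276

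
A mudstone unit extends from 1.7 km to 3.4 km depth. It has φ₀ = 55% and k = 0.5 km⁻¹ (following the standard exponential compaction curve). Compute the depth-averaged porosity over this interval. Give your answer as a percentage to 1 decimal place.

15.8%

⟨φ⟩ = (1/(d₂−d₁)) ∫ φ₀ e^(−kd) dd = φ₀·(e^(−k·d₁) − e^(−k·d₂)) / (k·(d₂−d₁))
e^(−0.5×1.7) = 0.4274; e^(−0.5×3.4) = 0.1827
⟨φ⟩ = 0.55 × (0.4274 − 0.1827) / (0.5 × 1.7) = 0.55 × 0.2879 = 0.1584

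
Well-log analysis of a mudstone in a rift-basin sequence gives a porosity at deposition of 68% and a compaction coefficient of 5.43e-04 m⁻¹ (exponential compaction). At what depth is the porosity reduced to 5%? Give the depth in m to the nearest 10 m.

Working in km (1 km = 1000 m; c in km⁻¹ = c in m⁻¹ × 1000):
Invert Athy's law: d = ln(φ₀/φ) / c
d = ln(0.68/0.05) / 0.543 = ln(13.6) / 0.543 = 2.6101 / 0.543 = 4.807 km

4810 m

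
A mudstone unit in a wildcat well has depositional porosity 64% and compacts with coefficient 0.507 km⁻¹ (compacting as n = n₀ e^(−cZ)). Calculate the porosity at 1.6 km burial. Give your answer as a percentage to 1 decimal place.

n = n₀·exp(−c·Z) = 0.64 × exp(−0.507 × 1.6) = 0.64 × exp(−0.8112)
  = 0.64 × 0.4443 = 0.2844

28.4%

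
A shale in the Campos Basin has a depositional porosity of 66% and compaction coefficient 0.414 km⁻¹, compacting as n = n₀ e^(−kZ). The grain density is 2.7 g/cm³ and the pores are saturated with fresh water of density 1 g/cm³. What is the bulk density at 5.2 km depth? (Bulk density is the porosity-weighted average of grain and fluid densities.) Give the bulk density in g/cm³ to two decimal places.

Porosity at depth: n = 0.66·exp(−0.414×5.2) = 0.66×0.1162 = 0.0767
Bulk density: ρ_b = (1−n)ρ_g + n·ρ_f = 0.9233×2.7 + 0.0767×1
       = 2.493 + 0.077 = 2.570 g/cm³

2.57 g/cm³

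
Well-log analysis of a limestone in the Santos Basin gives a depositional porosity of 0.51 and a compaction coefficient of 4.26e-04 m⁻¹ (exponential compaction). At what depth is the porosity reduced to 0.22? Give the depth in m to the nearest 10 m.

Working in km (1 km = 1000 m; c in km⁻¹ = c in m⁻¹ × 1000):
Invert Athy's law: Z = ln(n₀/n) / c
Z = ln(0.51/0.22) / 0.426 = ln(2.318) / 0.426 = 0.8408 / 0.426 = 1.974 km

1970 m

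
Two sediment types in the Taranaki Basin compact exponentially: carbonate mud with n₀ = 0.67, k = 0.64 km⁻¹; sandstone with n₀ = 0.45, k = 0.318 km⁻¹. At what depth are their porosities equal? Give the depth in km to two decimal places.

1.24 km

Set n₀ₐ e^(−kₐd) = n₀ᵦ e^(−kᵦd) ⇒ ln(n₀ₐ/n₀ᵦ) = (kₐ − kᵦ)·d
d = ln(0.67/0.45) / (0.64 − 0.318) = 0.3980 / 0.322 = 1.236 km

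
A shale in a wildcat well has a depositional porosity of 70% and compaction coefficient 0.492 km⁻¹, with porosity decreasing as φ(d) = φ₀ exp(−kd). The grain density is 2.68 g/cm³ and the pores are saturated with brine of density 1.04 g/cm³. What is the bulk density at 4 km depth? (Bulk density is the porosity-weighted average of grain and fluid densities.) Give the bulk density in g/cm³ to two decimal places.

2.52 g/cm³

Porosity at depth: φ = 0.7·exp(−0.492×4) = 0.7×0.1397 = 0.0978
Bulk density: ρ_b = (1−φ)ρ_g + φ·ρ_f = 0.9022×2.68 + 0.0978×1.04
       = 2.418 + 0.102 = 2.520 g/cm³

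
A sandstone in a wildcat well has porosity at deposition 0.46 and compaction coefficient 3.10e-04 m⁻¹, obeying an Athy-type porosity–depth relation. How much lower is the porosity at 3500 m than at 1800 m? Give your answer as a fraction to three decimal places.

Working in km (1 km = 1000 m; k in km⁻¹ = k in m⁻¹ × 1000):
φ(1.8) = 0.46·e^(−0.31×1.8) = 0.2633
φ(3.5) = 0.46·e^(−0.31×3.5) = 0.1554
Δφ = 0.2633 − 0.1554 = 0.1078

0.108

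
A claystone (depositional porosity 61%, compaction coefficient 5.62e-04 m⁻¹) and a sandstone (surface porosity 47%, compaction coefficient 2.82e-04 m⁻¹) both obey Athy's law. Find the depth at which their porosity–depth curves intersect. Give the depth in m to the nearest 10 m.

930 m

Working in km (1 km = 1000 m; c in km⁻¹ = c in m⁻¹ × 1000):
Set φ₀ₐ e^(−cₐZ) = φ₀ᵦ e^(−cᵦZ) ⇒ ln(φ₀ₐ/φ₀ᵦ) = (cₐ − cᵦ)·Z
Z = ln(0.61/0.47) / (0.562 − 0.282) = 0.2607 / 0.28 = 0.931 km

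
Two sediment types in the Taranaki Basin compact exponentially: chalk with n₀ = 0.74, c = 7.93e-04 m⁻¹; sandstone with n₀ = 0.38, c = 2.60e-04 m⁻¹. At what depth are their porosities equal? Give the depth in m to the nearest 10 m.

1250 m

Working in km (1 km = 1000 m; c in km⁻¹ = c in m⁻¹ × 1000):
Set n₀ₐ e^(−cₐd) = n₀ᵦ e^(−cᵦd) ⇒ ln(n₀ₐ/n₀ᵦ) = (cₐ − cᵦ)·d
d = ln(0.74/0.38) / (0.793 − 0.26) = 0.6665 / 0.533 = 1.250 km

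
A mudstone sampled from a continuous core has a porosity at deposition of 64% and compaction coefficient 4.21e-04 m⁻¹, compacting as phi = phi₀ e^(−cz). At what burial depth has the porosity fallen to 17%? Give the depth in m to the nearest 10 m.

Working in km (1 km = 1000 m; c in km⁻¹ = c in m⁻¹ × 1000):
Invert Athy's law: z = ln(phi₀/phi) / c
z = ln(0.64/0.17) / 0.421 = ln(3.765) / 0.421 = 1.3257 / 0.421 = 3.149 km

3150 m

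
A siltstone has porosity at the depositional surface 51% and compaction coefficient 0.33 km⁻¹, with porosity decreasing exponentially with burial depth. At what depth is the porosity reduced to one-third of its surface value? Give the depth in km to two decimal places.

3.33 km

φ/φ₀ = 1/3 ⇒ exp(−β·Z) = 1/3 ⇒ Z = ln(3) / β
Z = 1.0986 / 0.33 = 3.329 km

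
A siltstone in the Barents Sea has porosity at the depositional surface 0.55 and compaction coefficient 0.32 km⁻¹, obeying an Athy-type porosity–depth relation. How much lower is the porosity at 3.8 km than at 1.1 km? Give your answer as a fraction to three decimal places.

n(1.1) = 0.55·e^(−0.32×1.1) = 0.3868
n(3.8) = 0.55·e^(−0.32×3.8) = 0.1630
Δn = 0.3868 − 0.1630 = 0.2238

0.224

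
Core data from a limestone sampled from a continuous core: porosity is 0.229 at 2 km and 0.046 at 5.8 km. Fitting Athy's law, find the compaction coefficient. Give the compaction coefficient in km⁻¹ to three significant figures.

0.422 km⁻¹

Athy: phi(d) = phi₀ e^(−βd) ⇒ phi₁/phi₂ = e^{β(d₂−d₁)} ⇒ β = ln(phi₁/phi₂)/(d₂−d₁)
β = ln(0.229/0.046) / (5.8 − 2) = ln(4.978) / 3.8 = 1.6051 / 3.8 = 0.4224 km⁻¹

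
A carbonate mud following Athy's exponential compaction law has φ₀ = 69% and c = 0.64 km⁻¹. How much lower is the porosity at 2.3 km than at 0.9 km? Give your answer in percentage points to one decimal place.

φ(0.9) = 0.69·e^(−0.64×0.9) = 0.3879
φ(2.3) = 0.69·e^(−0.64×2.3) = 0.1583
Δφ = 0.3879 − 0.1583 = 0.2295

23.0 percentage points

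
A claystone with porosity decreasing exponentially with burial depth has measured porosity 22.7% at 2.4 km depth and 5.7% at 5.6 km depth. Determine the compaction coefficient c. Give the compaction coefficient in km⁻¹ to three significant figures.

Athy: n(Z) = n₀ e^(−cZ) ⇒ n₁/n₂ = e^{c(Z₂−Z₁)} ⇒ c = ln(n₁/n₂)/(Z₂−Z₁)
c = ln(0.227/0.057) / (5.6 − 2.4) = ln(3.982) / 3.2 = 1.3819 / 3.2 = 0.4318 km⁻¹

0.432 km⁻¹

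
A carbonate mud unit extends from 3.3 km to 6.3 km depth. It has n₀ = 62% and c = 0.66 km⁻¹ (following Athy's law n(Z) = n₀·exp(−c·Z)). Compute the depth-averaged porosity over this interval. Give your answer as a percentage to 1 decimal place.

⟨n⟩ = (1/(Z₂−Z₁)) ∫ n₀ e^(−cZ) dZ = n₀·(e^(−c·Z₁) − e^(−c·Z₂)) / (c·(Z₂−Z₁))
e^(−0.66×3.3) = 0.1133; e^(−0.66×6.3) = 0.0156
⟨n⟩ = 0.62 × (0.1133 − 0.0156) / (0.66 × 3) = 0.62 × 0.0493 = 0.0306

3.1%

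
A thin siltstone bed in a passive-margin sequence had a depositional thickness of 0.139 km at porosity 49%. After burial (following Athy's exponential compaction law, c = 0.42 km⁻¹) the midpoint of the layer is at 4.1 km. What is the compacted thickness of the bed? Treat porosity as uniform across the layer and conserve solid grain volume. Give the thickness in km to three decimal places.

0.078 km

Porosity at 4.1 km: n = 0.49·exp(−0.42×4.1) = 0.0876
Solid-volume conservation: h(1−n) = h₀(1−n₀) ⇒ h = h₀·(1−n₀)/(1−n)
h = 0.139 × (1 − 0.49)/(1 − 0.0876) = 0.139 × 0.5589 = 0.0777 km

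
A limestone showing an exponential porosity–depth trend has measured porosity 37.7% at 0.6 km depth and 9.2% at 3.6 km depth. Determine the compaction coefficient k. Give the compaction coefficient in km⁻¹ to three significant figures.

Athy: n(d) = n₀ e^(−kd) ⇒ n₁/n₂ = e^{k(d₂−d₁)} ⇒ k = ln(n₁/n₂)/(d₂−d₁)
k = ln(0.377/0.092) / (3.6 − 0.6) = ln(4.098) / 3 = 1.4105 / 3 = 0.4702 km⁻¹

0.470 km⁻¹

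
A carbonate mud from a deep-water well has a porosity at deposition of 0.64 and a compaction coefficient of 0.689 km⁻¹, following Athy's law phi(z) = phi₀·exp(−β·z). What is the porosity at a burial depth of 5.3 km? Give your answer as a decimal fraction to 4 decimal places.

0.0166

phi = phi₀·exp(−β·z) = 0.64 × exp(−0.689 × 5.3) = 0.64 × exp(−3.652)
  = 0.64 × 0.0259 = 0.0166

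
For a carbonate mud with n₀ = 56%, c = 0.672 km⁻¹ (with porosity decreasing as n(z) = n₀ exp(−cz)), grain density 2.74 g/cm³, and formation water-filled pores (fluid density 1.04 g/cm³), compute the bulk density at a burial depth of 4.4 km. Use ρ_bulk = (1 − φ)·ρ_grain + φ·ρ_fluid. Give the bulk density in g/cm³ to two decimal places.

2.69 g/cm³

Porosity at depth: n = 0.56·exp(−0.672×4.4) = 0.56×0.0520 = 0.0291
Bulk density: ρ_b = (1−n)ρ_g + n·ρ_f = 0.9709×2.74 + 0.0291×1.04
       = 2.660 + 0.030 = 2.691 g/cm³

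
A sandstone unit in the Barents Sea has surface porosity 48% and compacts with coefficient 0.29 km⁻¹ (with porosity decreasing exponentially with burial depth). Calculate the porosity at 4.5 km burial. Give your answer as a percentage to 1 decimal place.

φ = φ₀·exp(−c·z) = 0.48 × exp(−0.29 × 4.5) = 0.48 × exp(−1.305)
  = 0.48 × 0.2712 = 0.1302

13.0%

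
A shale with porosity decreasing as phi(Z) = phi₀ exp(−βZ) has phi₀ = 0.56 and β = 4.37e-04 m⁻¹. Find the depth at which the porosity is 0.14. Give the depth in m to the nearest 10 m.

3170 m

Working in km (1 km = 1000 m; β in km⁻¹ = β in m⁻¹ × 1000):
Invert Athy's law: Z = ln(phi₀/phi) / β
Z = ln(0.56/0.14) / 0.437 = ln(4) / 0.437 = 1.3863 / 0.437 = 3.172 km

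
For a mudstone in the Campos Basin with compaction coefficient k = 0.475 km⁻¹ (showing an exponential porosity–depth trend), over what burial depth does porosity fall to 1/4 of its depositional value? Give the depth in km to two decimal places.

phi/phi₀ = 1/4 ⇒ exp(−k·Z) = 1/4 ⇒ Z = ln(4) / k
Z = 1.3863 / 0.475 = 2.919 km

2.92 km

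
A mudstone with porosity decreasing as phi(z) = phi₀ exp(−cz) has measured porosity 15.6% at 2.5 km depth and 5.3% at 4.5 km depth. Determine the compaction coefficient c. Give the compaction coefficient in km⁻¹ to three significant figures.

0.540 km⁻¹

Athy: phi(z) = phi₀ e^(−cz) ⇒ phi₁/phi₂ = e^{c(z₂−z₁)} ⇒ c = ln(phi₁/phi₂)/(z₂−z₁)
c = ln(0.156/0.053) / (4.5 − 2.5) = ln(2.943) / 2 = 1.0796 / 2 = 0.5398 km⁻¹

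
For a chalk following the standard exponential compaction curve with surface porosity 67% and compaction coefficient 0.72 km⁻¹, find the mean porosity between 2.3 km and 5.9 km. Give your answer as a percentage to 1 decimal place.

4.6%

⟨phi⟩ = (1/(d₂−d₁)) ∫ phi₀ e^(−kd) dd = phi₀·(e^(−k·d₁) − e^(−k·d₂)) / (k·(d₂−d₁))
e^(−0.72×2.3) = 0.1909; e^(−0.72×5.9) = 0.0143
⟨phi⟩ = 0.67 × (0.1909 − 0.0143) / (0.72 × 3.6) = 0.67 × 0.0681 = 0.0457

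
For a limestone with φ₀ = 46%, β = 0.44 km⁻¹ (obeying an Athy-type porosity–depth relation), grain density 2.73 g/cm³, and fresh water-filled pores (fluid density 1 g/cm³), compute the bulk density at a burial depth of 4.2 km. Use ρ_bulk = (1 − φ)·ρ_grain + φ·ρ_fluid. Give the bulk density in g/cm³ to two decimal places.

2.60 g/cm³

Porosity at depth: φ = 0.46·exp(−0.44×4.2) = 0.46×0.1576 = 0.0725
Bulk density: ρ_b = (1−φ)ρ_g + φ·ρ_f = 0.9275×2.73 + 0.0725×1
       = 2.532 + 0.072 = 2.605 g/cm³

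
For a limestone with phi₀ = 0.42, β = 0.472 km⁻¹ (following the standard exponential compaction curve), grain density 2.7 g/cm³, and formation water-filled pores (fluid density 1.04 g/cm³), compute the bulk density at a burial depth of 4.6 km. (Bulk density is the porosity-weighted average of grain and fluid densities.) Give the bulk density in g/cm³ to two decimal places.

Porosity at depth: phi = 0.42·exp(−0.472×4.6) = 0.42×0.1140 = 0.0479
Bulk density: ρ_b = (1−phi)ρ_g + phi·ρ_f = 0.9521×2.7 + 0.0479×1.04
       = 2.571 + 0.050 = 2.620 g/cm³

2.62 g/cm³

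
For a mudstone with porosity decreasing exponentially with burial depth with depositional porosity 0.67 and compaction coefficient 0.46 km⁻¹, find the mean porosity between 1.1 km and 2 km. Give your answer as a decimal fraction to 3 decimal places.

0.331

⟨φ⟩ = (1/(z₂−z₁)) ∫ φ₀ e^(−βz) dz = φ₀·(e^(−β·z₁) − e^(−β·z₂)) / (β·(z₂−z₁))
e^(−0.46×1.1) = 0.6029; e^(−0.46×2) = 0.3985
⟨φ⟩ = 0.67 × (0.6029 − 0.3985) / (0.46 × 0.9) = 0.67 × 0.4937 = 0.3308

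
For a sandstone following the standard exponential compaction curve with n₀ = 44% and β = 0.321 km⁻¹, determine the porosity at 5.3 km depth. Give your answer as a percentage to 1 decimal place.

8.0%

n = n₀·exp(−β·z) = 0.44 × exp(−0.321 × 5.3) = 0.44 × exp(−1.701)
  = 0.44 × 0.1824 = 0.0803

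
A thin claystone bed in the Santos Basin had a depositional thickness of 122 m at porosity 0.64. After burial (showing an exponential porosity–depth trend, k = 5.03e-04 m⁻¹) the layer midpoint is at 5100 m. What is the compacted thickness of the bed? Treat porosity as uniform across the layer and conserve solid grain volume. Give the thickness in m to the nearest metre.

46 m

Working in km (1 km = 1000 m; k in km⁻¹ = k in m⁻¹ × 1000):
Porosity at 5.1 km: φ = 0.64·exp(−0.503×5.1) = 0.0492
Solid-volume conservation: h(1−φ) = h₀(1−φ₀) ⇒ h = h₀·(1−φ₀)/(1−φ)
h = 0.122 × (1 − 0.64)/(1 − 0.0492) = 0.122 × 0.3786 = 0.0462 km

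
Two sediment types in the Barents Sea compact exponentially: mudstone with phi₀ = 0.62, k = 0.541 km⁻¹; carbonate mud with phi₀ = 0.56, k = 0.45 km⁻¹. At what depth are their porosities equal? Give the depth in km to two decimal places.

Set phi₀ₐ e^(−kₐz) = phi₀ᵦ e^(−kᵦz) ⇒ ln(phi₀ₐ/phi₀ᵦ) = (kₐ − kᵦ)·z
z = ln(0.62/0.56) / (0.541 − 0.45) = 0.1018 / 0.091 = 1.118 km

1.12 km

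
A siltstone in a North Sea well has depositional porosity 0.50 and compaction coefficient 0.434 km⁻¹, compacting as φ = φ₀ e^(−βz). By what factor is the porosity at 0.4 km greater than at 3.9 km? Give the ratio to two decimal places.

φ(z₁)/φ(z₂) = e^(−β·z₁)/e^(−β·z₂) = e^{β(z₂−z₁)}
= exp(0.434 × 3.5) = exp(1.519) = 4.5677

4.57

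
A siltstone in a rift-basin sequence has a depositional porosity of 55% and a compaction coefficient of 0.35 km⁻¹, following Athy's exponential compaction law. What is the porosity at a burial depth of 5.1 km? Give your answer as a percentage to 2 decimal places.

φ = φ₀·exp(−β·d) = 0.55 × exp(−0.35 × 5.1) = 0.55 × exp(−1.785)
  = 0.55 × 0.1678 = 0.0923

9.23%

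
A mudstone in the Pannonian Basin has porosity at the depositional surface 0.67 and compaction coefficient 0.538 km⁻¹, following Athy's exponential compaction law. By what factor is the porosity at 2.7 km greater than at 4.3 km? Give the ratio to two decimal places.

2.37

phi(z₁)/phi(z₂) = e^(−k·z₁)/e^(−k·z₂) = e^{k(z₂−z₁)}
= exp(0.538 × 1.6) = exp(0.8608) = 2.3651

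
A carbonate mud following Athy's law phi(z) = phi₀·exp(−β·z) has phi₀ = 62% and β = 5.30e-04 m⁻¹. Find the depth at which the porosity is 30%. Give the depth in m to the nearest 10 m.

Working in km (1 km = 1000 m; β in km⁻¹ = β in m⁻¹ × 1000):
Invert Athy's law: z = ln(phi₀/phi) / β
z = ln(0.62/0.3) / 0.53 = ln(2.067) / 0.53 = 0.7259 / 0.53 = 1.370 km

1370 m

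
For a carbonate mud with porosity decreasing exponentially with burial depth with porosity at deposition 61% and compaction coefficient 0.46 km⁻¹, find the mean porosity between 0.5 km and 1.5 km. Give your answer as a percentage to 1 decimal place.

⟨phi⟩ = (1/(d₂−d₁)) ∫ phi₀ e^(−kd) dd = phi₀·(e^(−k·d₁) − e^(−k·d₂)) / (k·(d₂−d₁))
e^(−0.46×0.5) = 0.7945; e^(−0.46×1.5) = 0.5016
⟨phi⟩ = 0.61 × (0.7945 − 0.5016) / (0.46 × 1) = 0.61 × 0.6369 = 0.3885

38.8%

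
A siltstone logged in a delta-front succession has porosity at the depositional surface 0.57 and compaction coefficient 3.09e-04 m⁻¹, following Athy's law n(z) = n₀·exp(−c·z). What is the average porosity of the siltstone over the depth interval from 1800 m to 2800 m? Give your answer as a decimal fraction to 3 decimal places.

Working in km (1 km = 1000 m; c in km⁻¹ = c in m⁻¹ × 1000):
⟨n⟩ = (1/(z₂−z₁)) ∫ n₀ e^(−cz) dz = n₀·(e^(−c·z₁) − e^(−c·z₂)) / (c·(z₂−z₁))
e^(−0.309×1.8) = 0.5734; e^(−0.309×2.8) = 0.4210
⟨n⟩ = 0.57 × (0.5734 − 0.4210) / (0.309 × 1) = 0.57 × 0.4933 = 0.2812

0.281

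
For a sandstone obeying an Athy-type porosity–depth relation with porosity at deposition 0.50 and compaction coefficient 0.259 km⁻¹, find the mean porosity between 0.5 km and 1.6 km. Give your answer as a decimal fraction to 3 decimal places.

0.382

⟨phi⟩ = (1/(Z₂−Z₁)) ∫ phi₀ e^(−kZ) dZ = phi₀·(e^(−k·Z₁) − e^(−k·Z₂)) / (k·(Z₂−Z₁))
e^(−0.259×0.5) = 0.8785; e^(−0.259×1.6) = 0.6607
⟨phi⟩ = 0.5 × (0.8785 − 0.6607) / (0.259 × 1.1) = 0.5 × 0.7645 = 0.3822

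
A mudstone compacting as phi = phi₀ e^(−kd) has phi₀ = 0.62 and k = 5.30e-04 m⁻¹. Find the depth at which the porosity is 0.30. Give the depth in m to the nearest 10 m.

Working in km (1 km = 1000 m; k in km⁻¹ = k in m⁻¹ × 1000):
Invert Athy's law: d = ln(phi₀/phi) / k
d = ln(0.62/0.3) / 0.53 = ln(2.067) / 0.53 = 0.7259 / 0.53 = 1.370 km

1370 m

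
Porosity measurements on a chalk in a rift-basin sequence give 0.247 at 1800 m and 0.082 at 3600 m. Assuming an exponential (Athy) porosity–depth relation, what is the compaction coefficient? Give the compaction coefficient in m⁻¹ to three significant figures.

0.000613 m⁻¹

Working in km (1 km = 1000 m; β in km⁻¹ = β in m⁻¹ × 1000):
Athy: n(d) = n₀ e^(−βd) ⇒ n₁/n₂ = e^{β(d₂−d₁)} ⇒ β = ln(n₁/n₂)/(d₂−d₁)
β = ln(0.247/0.082) / (3.6 − 1.8) = ln(3.012) / 1.8 = 1.1027 / 1.8 = 0.6126 km⁻¹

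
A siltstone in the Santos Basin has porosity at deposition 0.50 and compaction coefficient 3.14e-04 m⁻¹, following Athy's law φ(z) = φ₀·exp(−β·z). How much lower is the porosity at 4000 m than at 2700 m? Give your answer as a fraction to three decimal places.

0.072

Working in km (1 km = 1000 m; β in km⁻¹ = β in m⁻¹ × 1000):
φ(2.7) = 0.5·e^(−0.314×2.7) = 0.2142
φ(4) = 0.5·e^(−0.314×4) = 0.1424
Δφ = 0.2142 − 0.1424 = 0.0718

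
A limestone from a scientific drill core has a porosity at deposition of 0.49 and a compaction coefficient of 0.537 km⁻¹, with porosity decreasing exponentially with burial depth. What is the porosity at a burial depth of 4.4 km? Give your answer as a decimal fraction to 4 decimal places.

0.0461

phi = phi₀·exp(−c·Z) = 0.49 × exp(−0.537 × 4.4) = 0.49 × exp(−2.363)
  = 0.49 × 0.0942 = 0.0461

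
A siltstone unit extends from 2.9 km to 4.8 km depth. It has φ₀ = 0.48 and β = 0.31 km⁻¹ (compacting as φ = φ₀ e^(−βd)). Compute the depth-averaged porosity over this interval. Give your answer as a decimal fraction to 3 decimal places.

0.148

⟨φ⟩ = (1/(d₂−d₁)) ∫ φ₀ e^(−βd) dd = φ₀·(e^(−β·d₁) − e^(−β·d₂)) / (β·(d₂−d₁))
e^(−0.31×2.9) = 0.4070; e^(−0.31×4.8) = 0.2258
⟨φ⟩ = 0.48 × (0.4070 − 0.2258) / (0.31 × 1.9) = 0.48 × 0.3076 = 0.1476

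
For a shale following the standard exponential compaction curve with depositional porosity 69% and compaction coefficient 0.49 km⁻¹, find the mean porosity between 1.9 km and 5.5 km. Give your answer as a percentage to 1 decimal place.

12.8%

⟨phi⟩ = (1/(d₂−d₁)) ∫ phi₀ e^(−βd) dd = phi₀·(e^(−β·d₁) − e^(−β·d₂)) / (β·(d₂−d₁))
e^(−0.49×1.9) = 0.3942; e^(−0.49×5.5) = 0.0675
⟨phi⟩ = 0.69 × (0.3942 − 0.0675) / (0.49 × 3.6) = 0.69 × 0.1852 = 0.1278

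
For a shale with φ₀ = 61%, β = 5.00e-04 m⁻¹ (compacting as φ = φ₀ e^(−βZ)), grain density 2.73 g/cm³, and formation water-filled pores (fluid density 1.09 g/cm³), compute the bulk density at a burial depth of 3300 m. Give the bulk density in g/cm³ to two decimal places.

2.54 g/cm³

Working in km (1 km = 1000 m; β in km⁻¹ = β in m⁻¹ × 1000):
Porosity at depth: φ = 0.61·exp(−0.5×3.3) = 0.61×0.1920 = 0.1172
Bulk density: ρ_b = (1−φ)ρ_g + φ·ρ_f = 0.8828×2.73 + 0.1172×1.09
       = 2.410 + 0.128 = 2.538 g/cm³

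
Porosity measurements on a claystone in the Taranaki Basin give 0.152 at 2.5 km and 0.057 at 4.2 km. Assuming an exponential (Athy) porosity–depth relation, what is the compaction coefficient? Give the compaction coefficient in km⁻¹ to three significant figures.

Athy: n(Z) = n₀ e^(−βZ) ⇒ n₁/n₂ = e^{β(Z₂−Z₁)} ⇒ β = ln(n₁/n₂)/(Z₂−Z₁)
β = ln(0.152/0.057) / (4.2 − 2.5) = ln(2.667) / 1.7 = 0.9808 / 1.7 = 0.577 km⁻¹

0.577 km⁻¹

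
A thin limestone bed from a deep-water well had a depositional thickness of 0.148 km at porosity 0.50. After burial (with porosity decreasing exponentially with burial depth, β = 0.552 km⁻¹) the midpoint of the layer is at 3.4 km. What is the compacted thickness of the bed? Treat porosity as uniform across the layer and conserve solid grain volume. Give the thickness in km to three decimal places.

0.080 km

Porosity at 3.4 km: n = 0.5·exp(−0.552×3.4) = 0.0765
Solid-volume conservation: h(1−n) = h₀(1−n₀) ⇒ h = h₀·(1−n₀)/(1−n)
h = 0.148 × (1 − 0.5)/(1 − 0.0765) = 0.148 × 0.5414 = 0.0801 km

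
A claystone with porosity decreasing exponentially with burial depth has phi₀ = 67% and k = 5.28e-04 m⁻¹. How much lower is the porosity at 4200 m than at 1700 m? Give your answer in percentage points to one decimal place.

20.0 percentage points

Working in km (1 km = 1000 m; k in km⁻¹ = k in m⁻¹ × 1000):
phi(1.7) = 0.67·e^(−0.528×1.7) = 0.2731
phi(4.2) = 0.67·e^(−0.528×4.2) = 0.0729
Δphi = 0.2731 − 0.0729 = 0.2001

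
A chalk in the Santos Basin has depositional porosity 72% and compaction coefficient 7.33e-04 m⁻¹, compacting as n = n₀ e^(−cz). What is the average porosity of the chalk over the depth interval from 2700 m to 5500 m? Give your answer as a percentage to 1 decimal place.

4.2%

Working in km (1 km = 1000 m; c in km⁻¹ = c in m⁻¹ × 1000):
⟨n⟩ = (1/(z₂−z₁)) ∫ n₀ e^(−cz) dz = n₀·(e^(−c·z₁) − e^(−c·z₂)) / (c·(z₂−z₁))
e^(−0.733×2.7) = 0.1382; e^(−0.733×5.5) = 0.0177
⟨n⟩ = 0.72 × (0.1382 − 0.0177) / (0.733 × 2.8) = 0.72 × 0.0587 = 0.0423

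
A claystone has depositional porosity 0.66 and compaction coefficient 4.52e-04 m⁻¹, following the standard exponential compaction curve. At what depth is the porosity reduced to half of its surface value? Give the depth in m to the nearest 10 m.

Working in km (1 km = 1000 m; k in km⁻¹ = k in m⁻¹ × 1000):
φ/φ₀ = 1/2 ⇒ exp(−k·Z) = 1/2 ⇒ Z = ln(2) / k
Z = 0.6931 / 0.452 = 1.534 km

1530 m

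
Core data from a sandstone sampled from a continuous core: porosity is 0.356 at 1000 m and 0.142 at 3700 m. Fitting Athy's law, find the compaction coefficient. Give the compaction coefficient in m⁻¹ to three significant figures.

0.000340 m⁻¹

Working in km (1 km = 1000 m; c in km⁻¹ = c in m⁻¹ × 1000):
Athy: phi(d) = phi₀ e^(−cd) ⇒ phi₁/phi₂ = e^{c(d₂−d₁)} ⇒ c = ln(phi₁/phi₂)/(d₂−d₁)
c = ln(0.356/0.142) / (3.7 − 1) = ln(2.507) / 2.7 = 0.9191 / 2.7 = 0.3404 km⁻¹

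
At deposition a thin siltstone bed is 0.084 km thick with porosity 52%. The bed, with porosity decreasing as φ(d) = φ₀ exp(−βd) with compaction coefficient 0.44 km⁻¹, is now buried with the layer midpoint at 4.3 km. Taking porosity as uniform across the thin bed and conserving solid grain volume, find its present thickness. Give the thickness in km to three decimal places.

Porosity at 4.3 km: φ = 0.52·exp(−0.44×4.3) = 0.0784
Solid-volume conservation: h(1−φ) = h₀(1−φ₀) ⇒ h = h₀·(1−φ₀)/(1−φ)
h = 0.084 × (1 − 0.52)/(1 − 0.0784) = 0.084 × 0.5208 = 0.0438 km

0.044 km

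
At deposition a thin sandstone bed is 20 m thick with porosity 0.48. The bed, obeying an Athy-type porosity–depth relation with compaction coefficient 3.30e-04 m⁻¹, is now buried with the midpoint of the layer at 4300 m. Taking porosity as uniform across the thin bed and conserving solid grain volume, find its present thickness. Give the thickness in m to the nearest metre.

12 m

Working in km (1 km = 1000 m; β in km⁻¹ = β in m⁻¹ × 1000):
Porosity at 4.3 km: φ = 0.48·exp(−0.33×4.3) = 0.1161
Solid-volume conservation: h(1−φ) = h₀(1−φ₀) ⇒ h = h₀·(1−φ₀)/(1−φ)
h = 0.02 × (1 − 0.48)/(1 − 0.1161) = 0.02 × 0.5883 = 0.0118 km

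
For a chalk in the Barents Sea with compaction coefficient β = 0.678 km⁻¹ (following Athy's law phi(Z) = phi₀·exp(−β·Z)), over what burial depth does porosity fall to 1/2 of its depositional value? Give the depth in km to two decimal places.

1.02 km

phi/phi₀ = 1/2 ⇒ exp(−β·Z) = 1/2 ⇒ Z = ln(2) / β
Z = 0.6931 / 0.678 = 1.022 km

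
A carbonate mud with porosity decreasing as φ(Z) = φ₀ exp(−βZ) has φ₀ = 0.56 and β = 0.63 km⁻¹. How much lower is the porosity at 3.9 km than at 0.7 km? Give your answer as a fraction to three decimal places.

φ(0.7) = 0.56·e^(−0.63×0.7) = 0.3603
φ(3.9) = 0.56·e^(−0.63×3.9) = 0.0480
Δφ = 0.3603 − 0.0480 = 0.3123

0.312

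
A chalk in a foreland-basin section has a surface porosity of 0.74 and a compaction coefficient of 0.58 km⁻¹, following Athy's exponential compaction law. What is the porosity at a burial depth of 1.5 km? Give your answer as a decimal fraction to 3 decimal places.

0.310

phi = phi₀·exp(−c·d) = 0.74 × exp(−0.58 × 1.5) = 0.74 × exp(−0.87)
  = 0.74 × 0.4190 = 0.3100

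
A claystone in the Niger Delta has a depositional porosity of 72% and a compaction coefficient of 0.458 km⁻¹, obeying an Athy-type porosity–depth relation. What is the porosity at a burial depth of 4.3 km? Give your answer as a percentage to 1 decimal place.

φ = φ₀·exp(−k·z) = 0.72 × exp(−0.458 × 4.3) = 0.72 × exp(−1.969)
  = 0.72 × 0.1395 = 0.1005

10.0%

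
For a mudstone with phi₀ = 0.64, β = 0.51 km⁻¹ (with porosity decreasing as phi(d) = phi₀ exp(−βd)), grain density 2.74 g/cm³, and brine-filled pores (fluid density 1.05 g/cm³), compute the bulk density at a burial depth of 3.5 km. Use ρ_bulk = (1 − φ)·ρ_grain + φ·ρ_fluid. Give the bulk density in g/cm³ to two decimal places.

2.56 g/cm³

Porosity at depth: phi = 0.64·exp(−0.51×3.5) = 0.64×0.1678 = 0.1074
Bulk density: ρ_b = (1−phi)ρ_g + phi·ρ_f = 0.8926×2.74 + 0.1074×1.05
       = 2.446 + 0.113 = 2.559 g/cm³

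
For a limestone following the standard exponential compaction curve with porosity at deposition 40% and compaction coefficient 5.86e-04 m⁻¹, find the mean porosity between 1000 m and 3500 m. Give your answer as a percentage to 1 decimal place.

Working in km (1 km = 1000 m; c in km⁻¹ = c in m⁻¹ × 1000):
⟨phi⟩ = (1/(d₂−d₁)) ∫ phi₀ e^(−cd) dd = phi₀·(e^(−c·d₁) − e^(−c·d₂)) / (c·(d₂−d₁))
e^(−0.586×1) = 0.5565; e^(−0.586×3.5) = 0.1286
⟨phi⟩ = 0.4 × (0.5565 − 0.1286) / (0.586 × 2.5) = 0.4 × 0.2921 = 0.1168

11.7%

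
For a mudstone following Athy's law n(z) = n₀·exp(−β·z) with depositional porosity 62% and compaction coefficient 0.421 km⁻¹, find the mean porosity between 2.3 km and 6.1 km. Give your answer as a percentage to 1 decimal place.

⟨n⟩ = (1/(z₂−z₁)) ∫ n₀ e^(−βz) dz = n₀·(e^(−β·z₁) − e^(−β·z₂)) / (β·(z₂−z₁))
e^(−0.421×2.3) = 0.3797; e^(−0.421×6.1) = 0.0767
⟨n⟩ = 0.62 × (0.3797 − 0.0767) / (0.421 × 3.8) = 0.62 × 0.1894 = 0.1174

11.7%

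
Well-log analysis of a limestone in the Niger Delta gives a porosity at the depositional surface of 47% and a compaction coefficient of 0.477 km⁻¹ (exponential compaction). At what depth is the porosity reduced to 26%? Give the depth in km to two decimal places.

Invert Athy's law: Z = ln(phi₀/phi) / β
Z = ln(0.47/0.26) / 0.477 = ln(1.808) / 0.477 = 0.5921 / 0.477 = 1.241 km

1.24 km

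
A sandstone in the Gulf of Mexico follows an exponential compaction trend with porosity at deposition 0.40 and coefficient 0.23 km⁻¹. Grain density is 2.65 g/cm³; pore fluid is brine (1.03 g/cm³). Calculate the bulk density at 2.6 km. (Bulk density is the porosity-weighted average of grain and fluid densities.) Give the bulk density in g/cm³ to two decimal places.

2.29 g/cm³

Porosity at depth: φ = 0.4·exp(−0.23×2.6) = 0.4×0.5499 = 0.2200
Bulk density: ρ_b = (1−φ)ρ_g + φ·ρ_f = 0.7800×2.65 + 0.2200×1.03
       = 2.067 + 0.227 = 2.294 g/cm³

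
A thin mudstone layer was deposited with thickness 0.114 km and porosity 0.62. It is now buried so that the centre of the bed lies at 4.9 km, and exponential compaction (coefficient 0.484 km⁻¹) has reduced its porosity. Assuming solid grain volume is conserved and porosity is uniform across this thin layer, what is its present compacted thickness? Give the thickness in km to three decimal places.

Porosity at 4.9 km: phi = 0.62·exp(−0.484×4.9) = 0.0579
Solid-volume conservation: h(1−phi) = h₀(1−phi₀) ⇒ h = h₀·(1−phi₀)/(1−phi)
h = 0.114 × (1 − 0.62)/(1 − 0.0579) = 0.114 × 0.4033 = 0.0460 km

0.046 km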